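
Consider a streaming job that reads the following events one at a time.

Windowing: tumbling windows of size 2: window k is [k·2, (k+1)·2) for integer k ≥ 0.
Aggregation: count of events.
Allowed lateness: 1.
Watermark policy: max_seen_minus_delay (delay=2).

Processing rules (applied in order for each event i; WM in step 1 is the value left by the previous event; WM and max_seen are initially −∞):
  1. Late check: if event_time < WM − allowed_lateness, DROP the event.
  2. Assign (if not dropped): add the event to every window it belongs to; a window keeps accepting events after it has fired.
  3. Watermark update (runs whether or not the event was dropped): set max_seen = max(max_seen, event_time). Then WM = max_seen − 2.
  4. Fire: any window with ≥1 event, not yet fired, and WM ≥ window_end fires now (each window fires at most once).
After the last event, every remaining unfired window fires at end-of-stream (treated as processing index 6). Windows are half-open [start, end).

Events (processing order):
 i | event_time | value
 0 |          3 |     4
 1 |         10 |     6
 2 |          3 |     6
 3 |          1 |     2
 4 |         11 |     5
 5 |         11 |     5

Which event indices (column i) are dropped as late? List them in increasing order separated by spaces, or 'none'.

i=0 t=3 v=4: → [2,4); WM=1
i=1 t=10 v=6: → [10,12); WM=8; [2,4) fires=1
i=2 t=3 v=6: DROP (t<8-1); WM=8
i=3 t=1 v=2: DROP (t<8-1); WM=8
i=4 t=11 v=5: → [10,12); WM=9
i=5 t=11 v=5: → [10,12); WM=9

2 3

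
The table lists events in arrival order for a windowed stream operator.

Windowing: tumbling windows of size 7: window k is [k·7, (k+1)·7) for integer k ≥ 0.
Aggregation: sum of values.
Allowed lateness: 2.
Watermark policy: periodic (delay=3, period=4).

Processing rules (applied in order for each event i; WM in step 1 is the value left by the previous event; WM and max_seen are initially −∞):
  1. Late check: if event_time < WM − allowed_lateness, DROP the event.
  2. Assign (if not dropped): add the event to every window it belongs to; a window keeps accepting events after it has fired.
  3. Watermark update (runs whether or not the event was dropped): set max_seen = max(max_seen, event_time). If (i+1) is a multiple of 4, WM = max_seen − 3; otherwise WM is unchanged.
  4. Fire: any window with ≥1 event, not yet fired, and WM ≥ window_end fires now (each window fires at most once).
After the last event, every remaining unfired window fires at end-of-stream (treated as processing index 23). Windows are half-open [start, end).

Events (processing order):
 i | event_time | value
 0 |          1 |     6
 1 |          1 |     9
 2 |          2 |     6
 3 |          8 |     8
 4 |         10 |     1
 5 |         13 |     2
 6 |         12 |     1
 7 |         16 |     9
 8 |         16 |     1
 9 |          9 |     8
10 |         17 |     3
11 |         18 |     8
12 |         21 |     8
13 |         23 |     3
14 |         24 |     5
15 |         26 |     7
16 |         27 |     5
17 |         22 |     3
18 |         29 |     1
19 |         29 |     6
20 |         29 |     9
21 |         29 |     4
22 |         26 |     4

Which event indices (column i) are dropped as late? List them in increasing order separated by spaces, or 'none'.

i=0 t=1 v=6: → [0,7); WM=−∞
i=1 t=1 v=9: → [0,7); WM=−∞
i=2 t=2 v=6: → [0,7); WM=−∞
i=3 t=8 v=8: → [7,14); WM=5
i=4 t=10 v=1: → [7,14); WM=5
i=5 t=13 v=2: → [7,14); WM=5
i=6 t=12 v=1: → [7,14); WM=5
i=7 t=16 v=9: → [14,21); WM=13; [0,7) fires=21
i=8 t=16 v=1: → [14,21); WM=13
i=9 t=9 v=8: DROP (t<13-2); WM=13
i=10 t=17 v=3: → [14,21); WM=13
i=11 t=18 v=8: → [14,21); WM=15; [7,14) fires=12
i=12 t=21 v=8: → [21,28); WM=15
i=13 t=23 v=3: → [21,28); WM=15
i=14 t=24 v=5: → [21,28); WM=15
i=15 t=26 v=7: → [21,28); WM=23; [14,21) fires=21
i=16 t=27 v=5: → [21,28); WM=23
i=17 t=22 v=3: → [21,28); WM=23
i=18 t=29 v=1: → [28,35); WM=23
i=19 t=29 v=6: → [28,35); WM=26
i=20 t=29 v=9: → [28,35); WM=26
i=21 t=29 v=4: → [28,35); WM=26
i=22 t=26 v=4: → [21,28); WM=26

9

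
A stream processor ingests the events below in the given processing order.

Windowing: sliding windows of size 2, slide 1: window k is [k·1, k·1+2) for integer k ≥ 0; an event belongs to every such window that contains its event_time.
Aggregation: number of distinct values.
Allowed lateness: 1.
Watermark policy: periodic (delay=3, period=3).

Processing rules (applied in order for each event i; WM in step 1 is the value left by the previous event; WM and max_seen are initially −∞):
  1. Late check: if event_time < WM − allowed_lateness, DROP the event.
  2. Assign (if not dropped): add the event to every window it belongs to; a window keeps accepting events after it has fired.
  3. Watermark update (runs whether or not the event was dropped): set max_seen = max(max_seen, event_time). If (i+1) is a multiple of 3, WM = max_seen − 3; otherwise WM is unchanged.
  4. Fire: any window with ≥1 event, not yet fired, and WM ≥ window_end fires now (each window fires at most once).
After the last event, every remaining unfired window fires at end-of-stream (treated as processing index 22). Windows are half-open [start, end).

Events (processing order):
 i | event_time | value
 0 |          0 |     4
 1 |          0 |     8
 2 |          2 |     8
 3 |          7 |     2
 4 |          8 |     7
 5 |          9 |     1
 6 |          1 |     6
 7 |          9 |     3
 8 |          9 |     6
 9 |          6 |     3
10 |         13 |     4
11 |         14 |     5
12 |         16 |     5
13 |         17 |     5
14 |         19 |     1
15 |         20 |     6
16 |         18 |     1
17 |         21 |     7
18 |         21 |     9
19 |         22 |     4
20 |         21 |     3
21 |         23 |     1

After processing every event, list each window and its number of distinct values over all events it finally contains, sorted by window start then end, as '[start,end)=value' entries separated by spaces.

i=0 t=0 v=4: → [0,2); WM=−∞
i=1 t=0 v=8: → [0,2); WM=−∞
i=2 t=2 v=8: → [2,4),[1,3); WM=-1
i=3 t=7 v=2: → [7,9),[6,8); WM=-1
i=4 t=8 v=7: → [8,10),[7,9); WM=-1
i=5 t=9 v=1: → [9,11),[8,10); WM=6; [0,2) fires=2 [1,3) fires=1 [2,4) fires=1
i=6 t=1 v=6: DROP (t<6-1); WM=6
i=7 t=9 v=3: → [9,11),[8,10); WM=6
i=8 t=9 v=6: → [9,11),[8,10); WM=6
i=9 t=6 v=3: → [6,8),[5,7); WM=6
i=10 t=13 v=4: → [13,15),[12,14); WM=6
i=11 t=14 v=5: → [14,16),[13,15); WM=11; [5,7) fires=1 [6,8) fires=2 [7,9) fires=2 [8,10) fires=4 [9,11) fires=3
i=12 t=16 v=5: → [16,18),[15,17); WM=11
i=13 t=17 v=5: → [17,19),[16,18); WM=11
i=14 t=19 v=1: → [19,21),[18,20); WM=16; [12,14) fires=1 [13,15) fires=2 [14,16) fires=1
i=15 t=20 v=6: → [20,22),[19,21); WM=16
i=16 t=18 v=1: → [18,20),[17,19); WM=16
i=17 t=21 v=7: → [21,23),[20,22); WM=18; [15,17) fires=1 [16,18) fires=1
i=18 t=21 v=9: → [21,23),[20,22); WM=18
i=19 t=22 v=4: → [22,24),[21,23); WM=18
i=20 t=21 v=3: → [21,23),[20,22); WM=19; [17,19) fires=2
i=21 t=23 v=1: → [23,25),[22,24); WM=19

[0,2)=2 [1,3)=1 [2,4)=1 [5,7)=1 [6,8)=2 [7,9)=2 [8,10)=4 [9,11)=3 [12,14)=1 [13,15)=2 [14,16)=1 [15,17)=1 [16,18)=1 [17,19)=2 [18,20)=1 [19,21)=2 [20,22)=4 [21,23)=4 [22,24)=2 [23,25)=1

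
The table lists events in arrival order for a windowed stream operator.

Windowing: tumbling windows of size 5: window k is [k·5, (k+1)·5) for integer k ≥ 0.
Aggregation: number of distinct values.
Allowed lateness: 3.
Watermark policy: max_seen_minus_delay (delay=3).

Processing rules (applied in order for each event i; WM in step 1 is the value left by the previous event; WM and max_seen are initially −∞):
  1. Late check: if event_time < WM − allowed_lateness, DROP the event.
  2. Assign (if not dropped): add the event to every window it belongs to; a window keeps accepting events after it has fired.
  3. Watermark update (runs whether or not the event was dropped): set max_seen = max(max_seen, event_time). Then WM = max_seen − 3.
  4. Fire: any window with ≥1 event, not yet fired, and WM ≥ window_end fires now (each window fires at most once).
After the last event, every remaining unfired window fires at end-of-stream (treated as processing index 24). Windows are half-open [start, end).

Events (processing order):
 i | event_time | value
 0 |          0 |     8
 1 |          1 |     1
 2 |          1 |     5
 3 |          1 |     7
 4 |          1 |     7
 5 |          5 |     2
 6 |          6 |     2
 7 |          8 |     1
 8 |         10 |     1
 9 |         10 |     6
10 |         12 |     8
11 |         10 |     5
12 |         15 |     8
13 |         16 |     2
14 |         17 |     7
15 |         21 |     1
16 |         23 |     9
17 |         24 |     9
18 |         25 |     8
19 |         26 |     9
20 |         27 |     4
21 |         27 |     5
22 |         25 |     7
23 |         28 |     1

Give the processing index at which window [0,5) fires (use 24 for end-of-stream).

i=0 t=0 v=8: → [0,5); WM=-3
i=1 t=1 v=1: → [0,5); WM=-2
i=2 t=1 v=5: → [0,5); WM=-2
i=3 t=1 v=7: → [0,5); WM=-2
i=4 t=1 v=7: → [0,5); WM=-2
i=5 t=5 v=2: → [5,10); WM=2
i=6 t=6 v=2: → [5,10); WM=3
i=7 t=8 v=1: → [5,10); WM=5; [0,5) fires=4
i=8 t=10 v=1: → [10,15); WM=7
i=9 t=10 v=6: → [10,15); WM=7
i=10 t=12 v=8: → [10,15); WM=9
i=11 t=10 v=5: → [10,15); WM=9
i=12 t=15 v=8: → [15,20); WM=12; [5,10) fires=2
i=13 t=16 v=2: → [15,20); WM=13
i=14 t=17 v=7: → [15,20); WM=14
i=15 t=21 v=1: → [20,25); WM=18; [10,15) fires=4
i=16 t=23 v=9: → [20,25); WM=20; [15,20) fires=3
i=17 t=24 v=9: → [20,25); WM=21
i=18 t=25 v=8: → [25,30); WM=22
i=19 t=26 v=9: → [25,30); WM=23
i=20 t=27 v=4: → [25,30); WM=24
i=21 t=27 v=5: → [25,30); WM=24
i=22 t=25 v=7: → [25,30); WM=24
i=23 t=28 v=1: → [25,30); WM=25; [20,25) fires=2

7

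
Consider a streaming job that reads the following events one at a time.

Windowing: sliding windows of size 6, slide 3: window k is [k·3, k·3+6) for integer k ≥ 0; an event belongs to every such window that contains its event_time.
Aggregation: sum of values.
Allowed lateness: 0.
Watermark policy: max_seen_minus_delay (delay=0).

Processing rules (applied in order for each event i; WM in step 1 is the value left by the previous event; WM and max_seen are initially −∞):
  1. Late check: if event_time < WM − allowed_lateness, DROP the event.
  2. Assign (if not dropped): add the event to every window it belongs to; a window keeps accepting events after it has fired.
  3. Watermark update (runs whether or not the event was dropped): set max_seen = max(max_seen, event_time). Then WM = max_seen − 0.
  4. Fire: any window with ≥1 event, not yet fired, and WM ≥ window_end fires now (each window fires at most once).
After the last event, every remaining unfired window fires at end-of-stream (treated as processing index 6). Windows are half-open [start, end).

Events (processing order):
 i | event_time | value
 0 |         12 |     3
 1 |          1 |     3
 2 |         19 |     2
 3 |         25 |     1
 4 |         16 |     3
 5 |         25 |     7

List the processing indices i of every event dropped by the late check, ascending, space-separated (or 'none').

i=0 t=12 v=3: → [12,18),[9,15); WM=12
i=1 t=1 v=3: DROP (t<12-0); WM=12
i=2 t=19 v=2: → [18,24),[15,21); WM=19; [9,15) fires=3 [12,18) fires=3
i=3 t=25 v=1: → [24,30),[21,27); WM=25; [15,21) fires=2 [18,24) fires=2
i=4 t=16 v=3: DROP (t<25-0); WM=25
i=5 t=25 v=7: → [24,30),[21,27); WM=25

1 4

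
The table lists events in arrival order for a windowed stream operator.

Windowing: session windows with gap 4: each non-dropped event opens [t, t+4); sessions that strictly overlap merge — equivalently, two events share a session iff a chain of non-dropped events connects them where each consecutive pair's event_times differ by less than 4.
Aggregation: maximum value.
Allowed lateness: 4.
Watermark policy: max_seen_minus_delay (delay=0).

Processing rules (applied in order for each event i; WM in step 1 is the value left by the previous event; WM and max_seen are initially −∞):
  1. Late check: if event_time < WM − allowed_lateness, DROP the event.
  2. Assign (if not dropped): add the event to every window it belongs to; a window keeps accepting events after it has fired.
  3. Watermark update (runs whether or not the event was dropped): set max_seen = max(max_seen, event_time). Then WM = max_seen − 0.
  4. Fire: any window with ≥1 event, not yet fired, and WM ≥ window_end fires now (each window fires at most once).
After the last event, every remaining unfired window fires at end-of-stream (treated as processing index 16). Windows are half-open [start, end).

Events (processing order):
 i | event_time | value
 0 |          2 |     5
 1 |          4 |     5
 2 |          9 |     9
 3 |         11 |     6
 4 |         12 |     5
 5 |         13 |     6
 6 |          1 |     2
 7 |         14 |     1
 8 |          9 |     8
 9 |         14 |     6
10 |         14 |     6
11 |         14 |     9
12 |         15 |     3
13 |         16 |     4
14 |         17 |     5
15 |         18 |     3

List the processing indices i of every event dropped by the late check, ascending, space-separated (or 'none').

i=0 t=2 v=5: → [2,6); WM=2
i=1 t=4 v=5: → [2,8); WM=4
i=2 t=9 v=9: → [9,13); WM=9
i=3 t=11 v=6: → [9,15); WM=11
i=4 t=12 v=5: → [9,16); WM=12
i=5 t=13 v=6: → [9,17); WM=13
i=6 t=1 v=2: DROP (t<13-4); WM=13
i=7 t=14 v=1: → [9,18); WM=14
i=8 t=9 v=8: DROP (t<14-4); WM=14
i=9 t=14 v=6: → [9,18); WM=14
i=10 t=14 v=6: → [9,18); WM=14
i=11 t=14 v=9: → [9,18); WM=14
i=12 t=15 v=3: → [9,19); WM=15
i=13 t=16 v=4: → [9,20); WM=16
i=14 t=17 v=5: → [9,21); WM=17
i=15 t=18 v=3: → [9,22); WM=18

6 8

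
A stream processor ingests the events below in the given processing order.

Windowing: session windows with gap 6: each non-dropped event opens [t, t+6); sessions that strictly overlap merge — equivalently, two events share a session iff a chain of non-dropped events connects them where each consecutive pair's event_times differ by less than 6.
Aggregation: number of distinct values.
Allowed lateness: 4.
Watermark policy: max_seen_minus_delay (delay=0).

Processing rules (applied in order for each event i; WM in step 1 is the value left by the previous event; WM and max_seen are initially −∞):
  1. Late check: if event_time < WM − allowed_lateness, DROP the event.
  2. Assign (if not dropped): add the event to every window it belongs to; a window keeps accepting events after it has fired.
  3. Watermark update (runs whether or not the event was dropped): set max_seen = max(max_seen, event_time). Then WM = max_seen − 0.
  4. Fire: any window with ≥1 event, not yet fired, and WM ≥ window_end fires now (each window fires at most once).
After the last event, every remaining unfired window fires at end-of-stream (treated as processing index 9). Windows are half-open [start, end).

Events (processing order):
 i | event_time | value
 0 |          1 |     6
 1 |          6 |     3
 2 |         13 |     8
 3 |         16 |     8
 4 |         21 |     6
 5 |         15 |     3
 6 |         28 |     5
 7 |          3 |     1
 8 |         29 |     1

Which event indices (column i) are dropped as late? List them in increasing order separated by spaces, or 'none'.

5 7

i=0 t=1 v=6: → [1,7); WM=1
i=1 t=6 v=3: → [1,12); WM=6
i=2 t=13 v=8: → [13,19); WM=13
i=3 t=16 v=8: → [13,22); WM=16
i=4 t=21 v=6: → [13,27); WM=21
i=5 t=15 v=3: DROP (t<21-4); WM=21
i=6 t=28 v=5: → [28,34); WM=28
i=7 t=3 v=1: DROP (t<28-4); WM=28
i=8 t=29 v=1: → [28,35); WM=29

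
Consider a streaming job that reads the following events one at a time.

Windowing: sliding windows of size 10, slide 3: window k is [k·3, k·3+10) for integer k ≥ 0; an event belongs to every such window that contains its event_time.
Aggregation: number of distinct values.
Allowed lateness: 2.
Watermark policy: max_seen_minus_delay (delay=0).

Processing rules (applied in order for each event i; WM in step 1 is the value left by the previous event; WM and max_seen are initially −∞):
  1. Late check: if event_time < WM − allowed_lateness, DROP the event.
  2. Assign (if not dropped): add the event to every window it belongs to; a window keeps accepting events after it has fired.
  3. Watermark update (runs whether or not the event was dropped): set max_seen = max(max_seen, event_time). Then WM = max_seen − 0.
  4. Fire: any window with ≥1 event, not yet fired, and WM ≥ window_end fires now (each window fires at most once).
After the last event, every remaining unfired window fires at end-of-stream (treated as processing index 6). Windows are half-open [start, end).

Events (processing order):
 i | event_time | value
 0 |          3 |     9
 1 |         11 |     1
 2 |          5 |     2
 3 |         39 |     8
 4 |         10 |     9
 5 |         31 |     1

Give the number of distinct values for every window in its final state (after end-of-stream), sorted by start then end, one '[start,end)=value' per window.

[0,10)=1 [3,13)=2 [6,16)=1 [9,19)=1 [30,40)=1 [33,43)=1 [36,46)=1 [39,49)=1

i=0 t=3 v=9: → [3,13),[0,10); WM=3
i=1 t=11 v=1: → [9,19),[6,16),[3,13); WM=11; [0,10) fires=1
i=2 t=5 v=2: DROP (t<11-2); WM=11
i=3 t=39 v=8: → [39,49),[36,46),[33,43),[30,40); WM=39; [3,13) fires=2 [6,16) fires=1 [9,19) fires=1
i=4 t=10 v=9: DROP (t<39-2); WM=39
i=5 t=31 v=1: DROP (t<39-2); WM=39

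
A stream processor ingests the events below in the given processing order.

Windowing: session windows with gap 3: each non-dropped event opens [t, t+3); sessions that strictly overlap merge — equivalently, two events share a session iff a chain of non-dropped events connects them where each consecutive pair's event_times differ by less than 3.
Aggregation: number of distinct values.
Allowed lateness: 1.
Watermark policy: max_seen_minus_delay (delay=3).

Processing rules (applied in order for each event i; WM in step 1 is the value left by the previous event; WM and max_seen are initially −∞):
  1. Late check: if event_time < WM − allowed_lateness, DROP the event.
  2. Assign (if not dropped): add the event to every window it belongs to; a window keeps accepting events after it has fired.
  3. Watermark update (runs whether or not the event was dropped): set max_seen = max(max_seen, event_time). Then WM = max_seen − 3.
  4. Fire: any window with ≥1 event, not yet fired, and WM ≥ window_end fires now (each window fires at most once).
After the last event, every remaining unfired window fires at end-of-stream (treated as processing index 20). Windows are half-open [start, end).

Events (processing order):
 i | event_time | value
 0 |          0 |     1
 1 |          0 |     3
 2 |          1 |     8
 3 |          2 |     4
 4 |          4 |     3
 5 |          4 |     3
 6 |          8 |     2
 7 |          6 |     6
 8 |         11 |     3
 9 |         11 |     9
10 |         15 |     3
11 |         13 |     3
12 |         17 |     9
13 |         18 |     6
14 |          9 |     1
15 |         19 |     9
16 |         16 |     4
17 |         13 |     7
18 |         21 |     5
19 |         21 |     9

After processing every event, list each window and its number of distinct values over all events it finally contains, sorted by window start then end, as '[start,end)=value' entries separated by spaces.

[0,11)=6 [11,24)=5

i=0 t=0 v=1: → [0,3); WM=-3
i=1 t=0 v=3: → [0,3); WM=-3
i=2 t=1 v=8: → [0,4); WM=-2
i=3 t=2 v=4: → [0,5); WM=-1
i=4 t=4 v=3: → [0,7); WM=1
i=5 t=4 v=3: → [0,7); WM=1
i=6 t=8 v=2: → [8,11); WM=5
i=7 t=6 v=6: → [0,11); WM=5
i=8 t=11 v=3: → [11,14); WM=8
i=9 t=11 v=9: → [11,14); WM=8
i=10 t=15 v=3: → [15,18); WM=12
i=11 t=13 v=3: → [11,18); WM=12
i=12 t=17 v=9: → [11,20); WM=14
i=13 t=18 v=6: → [11,21); WM=15
i=14 t=9 v=1: DROP (t<15-1); WM=15
i=15 t=19 v=9: → [11,22); WM=16
i=16 t=16 v=4: → [11,22); WM=16
i=17 t=13 v=7: DROP (t<16-1); WM=16
i=18 t=21 v=5: → [11,24); WM=18
i=19 t=21 v=9: → [11,24); WM=18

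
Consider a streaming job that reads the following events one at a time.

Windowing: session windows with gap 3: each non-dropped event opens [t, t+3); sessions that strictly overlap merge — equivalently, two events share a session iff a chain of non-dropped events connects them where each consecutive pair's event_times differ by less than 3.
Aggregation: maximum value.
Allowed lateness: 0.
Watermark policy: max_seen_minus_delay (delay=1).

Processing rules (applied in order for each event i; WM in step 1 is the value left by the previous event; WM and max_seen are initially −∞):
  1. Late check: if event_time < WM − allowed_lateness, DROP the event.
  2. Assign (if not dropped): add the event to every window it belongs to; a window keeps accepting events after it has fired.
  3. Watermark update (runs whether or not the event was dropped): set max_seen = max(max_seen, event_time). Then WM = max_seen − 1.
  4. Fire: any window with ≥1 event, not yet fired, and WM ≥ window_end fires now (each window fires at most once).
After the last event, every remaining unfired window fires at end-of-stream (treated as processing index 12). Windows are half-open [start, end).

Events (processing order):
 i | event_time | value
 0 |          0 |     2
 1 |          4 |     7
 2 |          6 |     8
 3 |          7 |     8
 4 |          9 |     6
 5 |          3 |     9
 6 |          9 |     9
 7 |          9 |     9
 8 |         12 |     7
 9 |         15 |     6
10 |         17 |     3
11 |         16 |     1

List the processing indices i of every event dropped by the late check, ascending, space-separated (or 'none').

5

i=0 t=0 v=2: → [0,3); WM=-1
i=1 t=4 v=7: → [4,7); WM=3
i=2 t=6 v=8: → [4,9); WM=5
i=3 t=7 v=8: → [4,10); WM=6
i=4 t=9 v=6: → [4,12); WM=8
i=5 t=3 v=9: DROP (t<8-0); WM=8
i=6 t=9 v=9: → [4,12); WM=8
i=7 t=9 v=9: → [4,12); WM=8
i=8 t=12 v=7: → [12,15); WM=11
i=9 t=15 v=6: → [15,18); WM=14
i=10 t=17 v=3: → [15,20); WM=16
i=11 t=16 v=1: → [15,20); WM=16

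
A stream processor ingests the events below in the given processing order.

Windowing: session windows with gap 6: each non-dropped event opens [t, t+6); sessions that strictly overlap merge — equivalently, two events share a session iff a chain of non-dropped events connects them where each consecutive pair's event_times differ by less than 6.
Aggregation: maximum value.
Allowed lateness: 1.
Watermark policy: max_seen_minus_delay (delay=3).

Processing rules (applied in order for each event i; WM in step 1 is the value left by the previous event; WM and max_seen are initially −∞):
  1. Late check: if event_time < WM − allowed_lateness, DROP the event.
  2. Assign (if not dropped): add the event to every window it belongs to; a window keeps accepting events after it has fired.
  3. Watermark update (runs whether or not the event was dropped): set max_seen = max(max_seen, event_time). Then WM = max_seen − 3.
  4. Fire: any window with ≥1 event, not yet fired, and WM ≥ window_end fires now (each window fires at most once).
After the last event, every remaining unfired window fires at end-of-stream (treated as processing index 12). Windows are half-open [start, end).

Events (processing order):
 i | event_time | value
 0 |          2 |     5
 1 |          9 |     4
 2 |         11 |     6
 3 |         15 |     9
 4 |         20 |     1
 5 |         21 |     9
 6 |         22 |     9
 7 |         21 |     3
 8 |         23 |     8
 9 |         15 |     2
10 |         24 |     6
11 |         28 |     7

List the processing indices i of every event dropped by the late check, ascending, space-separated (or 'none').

9

i=0 t=2 v=5: → [2,8); WM=-1
i=1 t=9 v=4: → [9,15); WM=6
i=2 t=11 v=6: → [9,17); WM=8
i=3 t=15 v=9: → [9,21); WM=12
i=4 t=20 v=1: → [9,26); WM=17
i=5 t=21 v=9: → [9,27); WM=18
i=6 t=22 v=9: → [9,28); WM=19
i=7 t=21 v=3: → [9,28); WM=19
i=8 t=23 v=8: → [9,29); WM=20
i=9 t=15 v=2: DROP (t<20-1); WM=20
i=10 t=24 v=6: → [9,30); WM=21
i=11 t=28 v=7: → [9,34); WM=25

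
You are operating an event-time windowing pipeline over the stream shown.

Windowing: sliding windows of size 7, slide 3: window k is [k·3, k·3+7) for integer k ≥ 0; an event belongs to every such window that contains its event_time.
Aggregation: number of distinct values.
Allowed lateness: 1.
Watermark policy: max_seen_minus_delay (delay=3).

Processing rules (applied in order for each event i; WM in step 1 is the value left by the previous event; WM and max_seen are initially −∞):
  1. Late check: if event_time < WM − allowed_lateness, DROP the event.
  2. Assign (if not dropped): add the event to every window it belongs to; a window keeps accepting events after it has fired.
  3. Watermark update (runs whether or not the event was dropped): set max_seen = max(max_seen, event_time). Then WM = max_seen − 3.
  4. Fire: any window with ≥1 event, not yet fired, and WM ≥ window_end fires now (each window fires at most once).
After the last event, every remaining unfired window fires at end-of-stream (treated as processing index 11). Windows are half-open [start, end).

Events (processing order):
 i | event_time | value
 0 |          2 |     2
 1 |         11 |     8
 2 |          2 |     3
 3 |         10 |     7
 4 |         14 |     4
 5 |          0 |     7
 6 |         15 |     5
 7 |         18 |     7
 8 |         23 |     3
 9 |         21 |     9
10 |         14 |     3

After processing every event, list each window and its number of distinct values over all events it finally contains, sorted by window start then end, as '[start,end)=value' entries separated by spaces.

[0,7)=1 [6,13)=2 [9,16)=4 [12,19)=3 [15,22)=3 [18,25)=3 [21,28)=2

i=0 t=2 v=2: → [0,7); WM=-1
i=1 t=11 v=8: → [9,16),[6,13); WM=8; [0,7) fires=1
i=2 t=2 v=3: DROP (t<8-1); WM=8
i=3 t=10 v=7: → [9,16),[6,13); WM=8
i=4 t=14 v=4: → [12,19),[9,16); WM=11
i=5 t=0 v=7: DROP (t<11-1); WM=11
i=6 t=15 v=5: → [15,22),[12,19),[9,16); WM=12
i=7 t=18 v=7: → [18,25),[15,22),[12,19); WM=15; [6,13) fires=2
i=8 t=23 v=3: → [21,28),[18,25); WM=20; [9,16) fires=4 [12,19) fires=3
i=9 t=21 v=9: → [21,28),[18,25),[15,22); WM=20
i=10 t=14 v=3: DROP (t<20-1); WM=20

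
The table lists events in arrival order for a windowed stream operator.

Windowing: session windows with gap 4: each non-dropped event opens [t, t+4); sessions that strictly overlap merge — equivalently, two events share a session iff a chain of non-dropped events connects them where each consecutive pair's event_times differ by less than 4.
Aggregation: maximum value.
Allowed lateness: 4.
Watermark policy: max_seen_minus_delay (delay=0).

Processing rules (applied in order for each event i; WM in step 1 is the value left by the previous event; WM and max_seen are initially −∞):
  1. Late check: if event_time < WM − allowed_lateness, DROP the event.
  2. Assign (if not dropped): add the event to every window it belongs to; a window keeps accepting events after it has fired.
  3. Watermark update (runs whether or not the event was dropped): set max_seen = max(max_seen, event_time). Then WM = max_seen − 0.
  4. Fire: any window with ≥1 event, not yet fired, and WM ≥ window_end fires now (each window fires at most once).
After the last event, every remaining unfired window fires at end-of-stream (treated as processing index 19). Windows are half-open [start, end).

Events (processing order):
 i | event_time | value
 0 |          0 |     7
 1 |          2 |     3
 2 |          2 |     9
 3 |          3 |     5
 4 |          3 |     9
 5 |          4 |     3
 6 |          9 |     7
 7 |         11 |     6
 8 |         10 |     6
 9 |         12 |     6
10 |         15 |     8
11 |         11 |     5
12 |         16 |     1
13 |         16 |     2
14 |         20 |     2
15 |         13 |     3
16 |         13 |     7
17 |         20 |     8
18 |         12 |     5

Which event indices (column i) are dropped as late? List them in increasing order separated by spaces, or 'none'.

i=0 t=0 v=7: → [0,4); WM=0
i=1 t=2 v=3: → [0,6); WM=2
i=2 t=2 v=9: → [0,6); WM=2
i=3 t=3 v=5: → [0,7); WM=3
i=4 t=3 v=9: → [0,7); WM=3
i=5 t=4 v=3: → [0,8); WM=4
i=6 t=9 v=7: → [9,13); WM=9
i=7 t=11 v=6: → [9,15); WM=11
i=8 t=10 v=6: → [9,15); WM=11
i=9 t=12 v=6: → [9,16); WM=12
i=10 t=15 v=8: → [9,19); WM=15
i=11 t=11 v=5: → [9,19); WM=15
i=12 t=16 v=1: → [9,20); WM=16
i=13 t=16 v=2: → [9,20); WM=16
i=14 t=20 v=2: → [20,24); WM=20
i=15 t=13 v=3: DROP (t<20-4); WM=20
i=16 t=13 v=7: DROP (t<20-4); WM=20
i=17 t=20 v=8: → [20,24); WM=20
i=18 t=12 v=5: DROP (t<20-4); WM=20

15 16 18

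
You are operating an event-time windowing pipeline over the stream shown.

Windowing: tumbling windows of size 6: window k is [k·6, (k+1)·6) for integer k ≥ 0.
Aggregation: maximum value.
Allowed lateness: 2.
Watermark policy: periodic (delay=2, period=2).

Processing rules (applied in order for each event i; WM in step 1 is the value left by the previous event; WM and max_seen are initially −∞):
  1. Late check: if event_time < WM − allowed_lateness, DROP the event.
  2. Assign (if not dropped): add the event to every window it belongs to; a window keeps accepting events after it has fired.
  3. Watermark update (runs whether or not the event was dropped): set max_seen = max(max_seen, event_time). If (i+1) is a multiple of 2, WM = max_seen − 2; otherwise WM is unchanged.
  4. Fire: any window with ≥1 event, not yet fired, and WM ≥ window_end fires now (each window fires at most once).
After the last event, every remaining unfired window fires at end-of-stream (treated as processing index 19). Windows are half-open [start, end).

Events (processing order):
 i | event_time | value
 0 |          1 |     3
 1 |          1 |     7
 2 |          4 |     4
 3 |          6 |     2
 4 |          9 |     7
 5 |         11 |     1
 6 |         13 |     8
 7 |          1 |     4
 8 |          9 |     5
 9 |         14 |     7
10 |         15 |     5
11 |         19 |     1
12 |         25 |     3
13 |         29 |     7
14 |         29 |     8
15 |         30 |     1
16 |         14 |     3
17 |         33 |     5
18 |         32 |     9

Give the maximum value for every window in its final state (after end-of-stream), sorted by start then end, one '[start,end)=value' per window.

i=0 t=1 v=3: → [0,6); WM=−∞
i=1 t=1 v=7: → [0,6); WM=-1
i=2 t=4 v=4: → [0,6); WM=-1
i=3 t=6 v=2: → [6,12); WM=4
i=4 t=9 v=7: → [6,12); WM=4
i=5 t=11 v=1: → [6,12); WM=9; [0,6) fires=7
i=6 t=13 v=8: → [12,18); WM=9
i=7 t=1 v=4: DROP (t<9-2); WM=11
i=8 t=9 v=5: → [6,12); WM=11
i=9 t=14 v=7: → [12,18); WM=12; [6,12) fires=7
i=10 t=15 v=5: → [12,18); WM=12
i=11 t=19 v=1: → [18,24); WM=17
i=12 t=25 v=3: → [24,30); WM=17
i=13 t=29 v=7: → [24,30); WM=27; [12,18) fires=8 [18,24) fires=1
i=14 t=29 v=8: → [24,30); WM=27
i=15 t=30 v=1: → [30,36); WM=28
i=16 t=14 v=3: DROP (t<28-2); WM=28
i=17 t=33 v=5: → [30,36); WM=31; [24,30) fires=8
i=18 t=32 v=9: → [30,36); WM=31

[0,6)=7 [6,12)=7 [12,18)=8 [18,24)=1 [24,30)=8 [30,36)=9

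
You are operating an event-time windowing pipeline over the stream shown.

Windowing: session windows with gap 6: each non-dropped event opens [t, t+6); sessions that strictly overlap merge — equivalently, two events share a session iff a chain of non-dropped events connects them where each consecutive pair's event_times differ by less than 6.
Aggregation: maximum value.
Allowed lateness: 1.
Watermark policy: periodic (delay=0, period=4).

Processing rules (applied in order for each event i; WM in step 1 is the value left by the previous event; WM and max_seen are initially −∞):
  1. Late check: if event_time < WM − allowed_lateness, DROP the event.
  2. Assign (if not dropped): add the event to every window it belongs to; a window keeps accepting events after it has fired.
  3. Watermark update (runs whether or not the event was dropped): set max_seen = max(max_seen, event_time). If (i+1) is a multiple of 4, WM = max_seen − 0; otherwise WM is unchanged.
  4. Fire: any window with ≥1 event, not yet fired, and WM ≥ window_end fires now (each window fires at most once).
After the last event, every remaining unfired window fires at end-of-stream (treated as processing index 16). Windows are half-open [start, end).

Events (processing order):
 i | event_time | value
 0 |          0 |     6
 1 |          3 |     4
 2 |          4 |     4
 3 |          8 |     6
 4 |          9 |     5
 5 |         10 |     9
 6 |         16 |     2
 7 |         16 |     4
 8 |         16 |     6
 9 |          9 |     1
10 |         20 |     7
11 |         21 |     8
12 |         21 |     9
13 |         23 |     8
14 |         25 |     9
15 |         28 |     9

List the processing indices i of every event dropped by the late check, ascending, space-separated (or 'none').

i=0 t=0 v=6: → [0,6); WM=−∞
i=1 t=3 v=4: → [0,9); WM=−∞
i=2 t=4 v=4: → [0,10); WM=−∞
i=3 t=8 v=6: → [0,14); WM=8
i=4 t=9 v=5: → [0,15); WM=8
i=5 t=10 v=9: → [0,16); WM=8
i=6 t=16 v=2: → [16,22); WM=8
i=7 t=16 v=4: → [16,22); WM=16
i=8 t=16 v=6: → [16,22); WM=16
i=9 t=9 v=1: DROP (t<16-1); WM=16
i=10 t=20 v=7: → [16,26); WM=16
i=11 t=21 v=8: → [16,27); WM=21
i=12 t=21 v=9: → [16,27); WM=21
i=13 t=23 v=8: → [16,29); WM=21
i=14 t=25 v=9: → [16,31); WM=21
i=15 t=28 v=9: → [16,34); WM=28

9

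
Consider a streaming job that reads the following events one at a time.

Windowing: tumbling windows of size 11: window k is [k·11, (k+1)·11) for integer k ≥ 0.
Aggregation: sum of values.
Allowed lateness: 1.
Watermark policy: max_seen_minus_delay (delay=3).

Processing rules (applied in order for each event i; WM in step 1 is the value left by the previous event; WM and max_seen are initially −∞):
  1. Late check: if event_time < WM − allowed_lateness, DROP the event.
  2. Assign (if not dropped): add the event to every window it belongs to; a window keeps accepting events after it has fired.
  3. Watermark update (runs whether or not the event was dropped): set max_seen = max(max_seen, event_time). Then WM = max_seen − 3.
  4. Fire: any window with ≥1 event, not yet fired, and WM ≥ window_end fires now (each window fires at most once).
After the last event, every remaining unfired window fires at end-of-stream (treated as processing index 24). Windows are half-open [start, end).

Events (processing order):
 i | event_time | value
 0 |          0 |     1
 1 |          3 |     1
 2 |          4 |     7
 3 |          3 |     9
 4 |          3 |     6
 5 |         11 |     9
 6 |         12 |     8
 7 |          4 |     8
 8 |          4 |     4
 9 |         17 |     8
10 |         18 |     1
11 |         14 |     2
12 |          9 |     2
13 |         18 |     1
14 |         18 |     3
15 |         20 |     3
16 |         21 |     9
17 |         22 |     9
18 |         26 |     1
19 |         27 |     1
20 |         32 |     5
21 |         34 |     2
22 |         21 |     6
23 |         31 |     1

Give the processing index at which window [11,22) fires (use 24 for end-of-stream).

18

i=0 t=0 v=1: → [0,11); WM=-3
i=1 t=3 v=1: → [0,11); WM=0
i=2 t=4 v=7: → [0,11); WM=1
i=3 t=3 v=9: → [0,11); WM=1
i=4 t=3 v=6: → [0,11); WM=1
i=5 t=11 v=9: → [11,22); WM=8
i=6 t=12 v=8: → [11,22); WM=9
i=7 t=4 v=8: DROP (t<9-1); WM=9
i=8 t=4 v=4: DROP (t<9-1); WM=9
i=9 t=17 v=8: → [11,22); WM=14; [0,11) fires=24
i=10 t=18 v=1: → [11,22); WM=15
i=11 t=14 v=2: → [11,22); WM=15
i=12 t=9 v=2: DROP (t<15-1); WM=15
i=13 t=18 v=1: → [11,22); WM=15
i=14 t=18 v=3: → [11,22); WM=15
i=15 t=20 v=3: → [11,22); WM=17
i=16 t=21 v=9: → [11,22); WM=18
i=17 t=22 v=9: → [22,33); WM=19
i=18 t=26 v=1: → [22,33); WM=23; [11,22) fires=44
i=19 t=27 v=1: → [22,33); WM=24
i=20 t=32 v=5: → [22,33); WM=29
i=21 t=34 v=2: → [33,44); WM=31
i=22 t=21 v=6: DROP (t<31-1); WM=31
i=23 t=31 v=1: → [22,33); WM=31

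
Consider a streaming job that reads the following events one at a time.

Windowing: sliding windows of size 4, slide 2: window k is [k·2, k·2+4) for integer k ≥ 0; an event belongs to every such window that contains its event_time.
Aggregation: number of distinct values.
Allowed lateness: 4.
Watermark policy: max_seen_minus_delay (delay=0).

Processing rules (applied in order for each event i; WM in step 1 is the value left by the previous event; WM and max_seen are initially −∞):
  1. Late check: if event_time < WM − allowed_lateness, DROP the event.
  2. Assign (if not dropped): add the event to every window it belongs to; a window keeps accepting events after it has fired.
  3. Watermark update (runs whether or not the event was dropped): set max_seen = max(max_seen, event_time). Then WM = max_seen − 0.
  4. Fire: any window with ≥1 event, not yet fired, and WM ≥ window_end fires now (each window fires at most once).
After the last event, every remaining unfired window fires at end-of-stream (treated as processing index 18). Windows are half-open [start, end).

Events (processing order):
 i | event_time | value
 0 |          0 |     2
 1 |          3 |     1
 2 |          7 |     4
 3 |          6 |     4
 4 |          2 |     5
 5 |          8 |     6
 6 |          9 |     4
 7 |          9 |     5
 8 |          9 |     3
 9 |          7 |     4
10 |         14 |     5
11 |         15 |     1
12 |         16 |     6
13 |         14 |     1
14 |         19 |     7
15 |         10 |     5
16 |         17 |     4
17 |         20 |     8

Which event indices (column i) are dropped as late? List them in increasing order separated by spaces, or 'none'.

4 15

i=0 t=0 v=2: → [0,4); WM=0
i=1 t=3 v=1: → [2,6),[0,4); WM=3
i=2 t=7 v=4: → [6,10),[4,8); WM=7; [0,4) fires=2 [2,6) fires=1
i=3 t=6 v=4: → [6,10),[4,8); WM=7
i=4 t=2 v=5: DROP (t<7-4); WM=7
i=5 t=8 v=6: → [8,12),[6,10); WM=8; [4,8) fires=1
i=6 t=9 v=4: → [8,12),[6,10); WM=9
i=7 t=9 v=5: → [8,12),[6,10); WM=9
i=8 t=9 v=3: → [8,12),[6,10); WM=9
i=9 t=7 v=4: → [6,10),[4,8); WM=9
i=10 t=14 v=5: → [14,18),[12,16); WM=14; [6,10) fires=4 [8,12) fires=4
i=11 t=15 v=1: → [14,18),[12,16); WM=15
i=12 t=16 v=6: → [16,20),[14,18); WM=16; [12,16) fires=2
i=13 t=14 v=1: → [14,18),[12,16); WM=16
i=14 t=19 v=7: → [18,22),[16,20); WM=19; [14,18) fires=3
i=15 t=10 v=5: DROP (t<19-4); WM=19
i=16 t=17 v=4: → [16,20),[14,18); WM=19
i=17 t=20 v=8: → [20,24),[18,22); WM=20; [16,20) fires=3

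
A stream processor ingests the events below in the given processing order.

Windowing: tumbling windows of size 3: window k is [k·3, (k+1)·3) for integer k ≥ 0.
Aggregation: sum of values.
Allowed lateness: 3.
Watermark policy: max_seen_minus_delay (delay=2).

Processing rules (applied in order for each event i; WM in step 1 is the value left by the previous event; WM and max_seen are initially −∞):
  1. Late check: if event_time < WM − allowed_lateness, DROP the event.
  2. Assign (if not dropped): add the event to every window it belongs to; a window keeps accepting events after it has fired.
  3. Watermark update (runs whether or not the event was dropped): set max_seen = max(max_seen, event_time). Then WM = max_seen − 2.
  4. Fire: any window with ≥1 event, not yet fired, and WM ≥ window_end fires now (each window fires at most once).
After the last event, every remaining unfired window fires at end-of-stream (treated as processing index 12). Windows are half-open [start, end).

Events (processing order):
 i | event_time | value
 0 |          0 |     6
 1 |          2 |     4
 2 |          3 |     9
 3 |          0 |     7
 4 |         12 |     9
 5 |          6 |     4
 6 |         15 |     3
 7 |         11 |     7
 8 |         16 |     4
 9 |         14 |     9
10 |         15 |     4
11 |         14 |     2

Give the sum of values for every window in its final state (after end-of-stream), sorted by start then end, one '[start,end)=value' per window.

i=0 t=0 v=6: → [0,3); WM=-2
i=1 t=2 v=4: → [0,3); WM=0
i=2 t=3 v=9: → [3,6); WM=1
i=3 t=0 v=7: → [0,3); WM=1
i=4 t=12 v=9: → [12,15); WM=10; [0,3) fires=17 [3,6) fires=9
i=5 t=6 v=4: DROP (t<10-3); WM=10
i=6 t=15 v=3: → [15,18); WM=13
i=7 t=11 v=7: → [9,12); WM=13; [9,12) fires=7
i=8 t=16 v=4: → [15,18); WM=14
i=9 t=14 v=9: → [12,15); WM=14
i=10 t=15 v=4: → [15,18); WM=14
i=11 t=14 v=2: → [12,15); WM=14

[0,3)=17 [3,6)=9 [9,12)=7 [12,15)=20 [15,18)=11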